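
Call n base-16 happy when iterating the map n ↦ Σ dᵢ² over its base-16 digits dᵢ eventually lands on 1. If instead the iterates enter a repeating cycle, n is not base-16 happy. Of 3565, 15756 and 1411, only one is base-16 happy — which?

3565: 3565 → 534 → 41 → 85 → 50 → 13 → 169 → 181 → 146 → 85  — repeats 85 (not base-16 happy)
15756: 15756 → 386 → 69 → 41 → 85 → 50 → 13 → 169 → 181 → 146 → 85  — repeats 85 (not base-16 happy)
1411: 1411 → 98 → 40 → 68 → 32 → 4 → 16 → 1  — reaches 1 (base-16 happy)

1411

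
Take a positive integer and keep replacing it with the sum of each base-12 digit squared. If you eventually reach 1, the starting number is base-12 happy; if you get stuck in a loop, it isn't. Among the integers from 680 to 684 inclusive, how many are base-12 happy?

1

680: 680 → 144 → 1  — base-12 happy
681: 681 → 161 → 27 → 13 → 2 → 4 → 16 → 17 → 26 → 8 → 64 → 41 → 34 → 104 → 128 → 164 → 66 → 61 → 26  — not base-12 happy
682: 682 → 180 → 10 → 100 → 80 → 100  — not base-12 happy
683: 683 → 201 → 98 → 68 → 89 → 74 → 40 → 25 → 5 → 25  — not base-12 happy
684: 684 → 97 → 65 → 50 → 20 → 65  — not base-12 happy
base-12 happy: 680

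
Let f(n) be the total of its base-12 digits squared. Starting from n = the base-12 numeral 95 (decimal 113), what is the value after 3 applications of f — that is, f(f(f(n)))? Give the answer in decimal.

66

113 = (9,5)_12 → 9² + 5² = 81 + 25 = 106
106 = (8,10)_12 → 8² + 10² = 64 + 100 = 164
164 = (1,1,8)_12 → 1² + 1² + 8² = 1 + 1 + 64 = 66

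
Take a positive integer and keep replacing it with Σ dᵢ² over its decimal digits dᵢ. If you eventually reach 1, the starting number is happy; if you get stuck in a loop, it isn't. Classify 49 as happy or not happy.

49 → 4² + 9² = 16 + 81 = 97
97 → 9² + 7² = 81 + 49 = 130
130 → 1² + 3² + 0² = 1 + 9 + 0 = 10
10 → 1² + 0² = 1 + 0 = 1  — reached 1.

happy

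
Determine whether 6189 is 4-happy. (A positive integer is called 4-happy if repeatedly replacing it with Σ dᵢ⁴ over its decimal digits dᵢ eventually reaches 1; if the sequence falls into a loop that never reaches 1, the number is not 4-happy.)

not 4-happy

6189 → 6⁴ + 1⁴ + 8⁴ + 9⁴ = 11954
11954 → 1⁴ + 1⁴ + 9⁴ + 5⁴ + 4⁴ = 7444
7444 → 7⁴ + 4⁴ + 4⁴ + 4⁴ = 3169
3169 → 3⁴ + 1⁴ + 6⁴ + 9⁴ = 7939
7939 → 7⁴ + 9⁴ + 3⁴ + 9⁴ = 15604
15604 → 1⁴ + 5⁴ + 6⁴ + 0⁴ + 4⁴ = 2178
2178 → 2⁴ + 1⁴ + 7⁴ + 8⁴ = 6514
6514 → 6⁴ + 5⁴ + 1⁴ + 4⁴ = 2178  — 2178 already seen; the sequence cycles without reaching 1.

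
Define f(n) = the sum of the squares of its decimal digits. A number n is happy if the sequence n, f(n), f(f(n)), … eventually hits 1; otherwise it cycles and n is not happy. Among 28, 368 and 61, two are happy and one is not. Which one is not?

28: 28 → 68 → 100 → 1  — reaches 1 (happy)
368: 368 → 109 → 82 → 68 → 100 → 1  — reaches 1 (happy)
61: 61 → 37 → 58 → 89 → 145 → 42 → 20 → 4 → 16 → 37  — repeats 37 (not happy)

61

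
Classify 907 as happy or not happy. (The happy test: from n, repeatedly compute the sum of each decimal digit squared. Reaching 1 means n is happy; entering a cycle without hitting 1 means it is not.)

happy

907 → 9² + 0² + 7² = 81 + 0 + 49 = 130
130 → 1² + 3² + 0² = 1 + 9 + 0 = 10
10 → 1² + 0² = 1 + 0 = 1  — reached 1.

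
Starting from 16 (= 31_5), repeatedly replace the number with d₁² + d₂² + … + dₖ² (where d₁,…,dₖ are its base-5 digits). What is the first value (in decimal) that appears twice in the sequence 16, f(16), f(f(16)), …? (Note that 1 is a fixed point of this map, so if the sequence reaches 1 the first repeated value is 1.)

16 = (3,1)_5 → 3² + 1² = 10
10 = (2,0)_5 → 2² + 0² = 4
4 = (4)_5 → 4² = 16  — 16 already appeared earlier.

16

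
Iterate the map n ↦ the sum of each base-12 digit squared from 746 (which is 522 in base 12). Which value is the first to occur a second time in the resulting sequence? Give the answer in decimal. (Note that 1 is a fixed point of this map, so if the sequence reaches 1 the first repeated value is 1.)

746 = (5,2,2)_12 → 5² + 2² + 2² = 33
33 = (2,9)_12 → 2² + 9² = 85
85 = (7,1)_12 → 7² + 1² = 50
50 = (4,2)_12 → 4² + 2² = 20
20 = (1,8)_12 → 1² + 8² = 65
65 = (5,5)_12 → 5² + 5² = 50  — 50 already appeared earlier.

50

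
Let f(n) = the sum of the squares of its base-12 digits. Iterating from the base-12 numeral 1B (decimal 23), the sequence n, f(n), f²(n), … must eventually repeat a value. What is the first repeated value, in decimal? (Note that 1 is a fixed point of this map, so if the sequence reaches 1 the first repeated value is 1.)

23 = (1,11)_12 → 1² + 11² = 1 + 121 = 122
122 = (10,2)_12 → 10² + 2² = 100 + 4 = 104
104 = (8,8)_12 → 8² + 8² = 64 + 64 = 128
128 = (10,8)_12 → 10² + 8² = 100 + 64 = 164
164 = (1,1,8)_12 → 1² + 1² + 8² = 1 + 1 + 64 = 66
66 = (5,6)_12 → 5² + 6² = 25 + 36 = 61
61 = (5,1)_12 → 5² + 1² = 25 + 1 = 26
26 = (2,2)_12 → 2² + 2² = 4 + 4 = 8
8 = (8)_12 → 8² = 64
64 = (5,4)_12 → 5² + 4² = 25 + 16 = 41
41 = (3,5)_12 → 3² + 5² = 9 + 25 = 34
34 = (2,10)_12 → 2² + 10² = 4 + 100 = 104  — 104 already appeared earlier.

104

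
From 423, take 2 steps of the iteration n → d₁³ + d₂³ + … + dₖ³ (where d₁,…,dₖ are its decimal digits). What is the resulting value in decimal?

1458

423 → 99
99 → 1458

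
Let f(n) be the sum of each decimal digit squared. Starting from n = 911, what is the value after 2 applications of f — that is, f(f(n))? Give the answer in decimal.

73

911 → 9² + 1² + 1² = 81 + 1 + 1 = 83
83 → 8² + 3² = 64 + 9 = 73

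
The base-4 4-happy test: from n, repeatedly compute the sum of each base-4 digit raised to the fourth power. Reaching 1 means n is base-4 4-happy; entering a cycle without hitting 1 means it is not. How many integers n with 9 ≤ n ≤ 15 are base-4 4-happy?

9: 9 → 17 → 2 → 16 → 1  — base-4 4-happy
10: 10 → 32 → 16 → 1  — base-4 4-happy
11: 11 → 97 → 18 → 17 → 2 → 16 → 1  — base-4 4-happy
12: 12 → 81 → 3 → 81  — not base-4 4-happy
13: 13 → 82 → 18 → 17 → 2 → 16 → 1  — base-4 4-happy
14: 14 → 97 → 18 → 17 → 2 → 16 → 1  — base-4 4-happy
15: 15 → 162 → 48 → 81 → 3 → 81  — not base-4 4-happy
base-4 4-happy: 9, 10, 11, 13, 14

5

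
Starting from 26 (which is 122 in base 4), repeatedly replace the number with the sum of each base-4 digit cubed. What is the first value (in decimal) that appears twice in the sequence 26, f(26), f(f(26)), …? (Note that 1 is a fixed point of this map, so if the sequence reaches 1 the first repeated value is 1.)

8

26 = (1,2,2)_4 → 1³ + 2³ + 2³ = 17
17 = (1,0,1)_4 → 1³ + 0³ + 1³ = 2
2 = (2)_4 → 2³ = 8
8 = (2,0)_4 → 2³ + 0³ = 8  — 8 already appeared earlier.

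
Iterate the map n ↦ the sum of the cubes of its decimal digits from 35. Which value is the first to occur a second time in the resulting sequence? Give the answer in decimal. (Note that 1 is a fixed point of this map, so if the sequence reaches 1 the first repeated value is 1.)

371

35 → 3³ + 5³ = 152
152 → 1³ + 5³ + 2³ = 134
134 → 1³ + 3³ + 4³ = 92
92 → 9³ + 2³ = 737
737 → 7³ + 3³ + 7³ = 713
713 → 7³ + 1³ + 3³ = 371
371 → 3³ + 7³ + 1³ = 371  — 371 already appeared earlier.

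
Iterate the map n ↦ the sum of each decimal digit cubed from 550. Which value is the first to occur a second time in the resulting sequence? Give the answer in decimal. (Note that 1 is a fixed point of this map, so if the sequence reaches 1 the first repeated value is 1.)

250

550 → 5³ + 5³ + 0³ = 250
250 → 2³ + 5³ + 0³ = 133
133 → 1³ + 3³ + 3³ = 55
55 → 5³ + 5³ = 250  — 250 already appeared earlier.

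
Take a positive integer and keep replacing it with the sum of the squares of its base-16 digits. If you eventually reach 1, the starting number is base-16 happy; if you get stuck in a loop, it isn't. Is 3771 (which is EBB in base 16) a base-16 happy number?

base-16 happy

3771 = (14,11,11)_16 → 14² + 11² + 11² = 196 + 121 + 121 = 438
438 = (1,11,6)_16 → 1² + 11² + 6² = 1 + 121 + 36 = 158
158 = (9,14)_16 → 9² + 14² = 81 + 196 = 277
277 = (1,1,5)_16 → 1² + 1² + 5² = 1 + 1 + 25 = 27
27 = (1,11)_16 → 1² + 11² = 1 + 121 = 122
122 = (7,10)_16 → 7² + 10² = 49 + 100 = 149
149 = (9,5)_16 → 9² + 5² = 81 + 25 = 106
106 = (6,10)_16 → 6² + 10² = 36 + 100 = 136
136 = (8,8)_16 → 8² + 8² = 64 + 64 = 128
128 = (8,0)_16 → 8² + 0² = 64 + 0 = 64
64 = (4,0)_16 → 4² + 0² = 16 + 0 = 16
16 = (1,0)_16 → 1² + 0² = 1 + 0 = 1  — reached 1.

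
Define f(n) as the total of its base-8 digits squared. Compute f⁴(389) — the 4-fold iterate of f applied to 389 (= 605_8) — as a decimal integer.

389 = (6,0,5)_8 → 6² + 0² + 5² = 36 + 0 + 25 = 61
61 = (7,5)_8 → 7² + 5² = 49 + 25 = 74
74 = (1,1,2)_8 → 1² + 1² + 2² = 1 + 1 + 4 = 6
6 = (6)_8 → 6² = 36

36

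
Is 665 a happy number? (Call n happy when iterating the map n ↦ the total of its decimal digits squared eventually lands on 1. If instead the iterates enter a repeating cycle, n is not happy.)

happy

665 → 6² + 6² + 5² = 97
97 → 9² + 7² = 130
130 → 1² + 3² + 0² = 10
10 → 1² + 0² = 1  — reached 1.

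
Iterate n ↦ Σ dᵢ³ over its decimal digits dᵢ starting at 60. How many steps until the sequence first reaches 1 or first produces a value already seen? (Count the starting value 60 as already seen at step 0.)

11

60 → 6³ + 0³ = 216
216 → 2³ + 1³ + 6³ = 225
225 → 2³ + 2³ + 5³ = 141
141 → 1³ + 4³ + 1³ = 66
66 → 6³ + 6³ = 432
432 → 4³ + 3³ + 2³ = 99
99 → 9³ + 9³ = 1458
1458 → 1³ + 4³ + 5³ + 8³ = 702
702 → 7³ + 0³ + 2³ = 351
351 → 3³ + 5³ + 1³ = 153
153 → 1³ + 5³ + 3³ = 153  — 153 repeats.
That took 11 steps.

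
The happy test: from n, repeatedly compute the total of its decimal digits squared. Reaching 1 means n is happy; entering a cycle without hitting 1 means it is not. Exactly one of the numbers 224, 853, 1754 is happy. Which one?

224: 224 → 24 → 20 → 4 → 16 → 37 → 58 → 89 → 145 → 42 → 20  — repeats 20 (not happy)
853: 853 → 98 → 145 → 42 → 20 → 4 → 16 → 37 → 58 → 89 → 145  — repeats 145 (not happy)
1754: 1754 → 91 → 82 → 68 → 100 → 1  — reaches 1 (happy)

1754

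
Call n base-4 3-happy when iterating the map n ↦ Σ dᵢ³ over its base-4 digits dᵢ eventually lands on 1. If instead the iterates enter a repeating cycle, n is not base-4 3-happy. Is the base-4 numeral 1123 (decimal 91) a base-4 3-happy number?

91 = (1,1,2,3)_4 → 1³ + 1³ + 2³ + 3³ = 1 + 1 + 8 + 27 = 37
37 = (2,1,1)_4 → 2³ + 1³ + 1³ = 8 + 1 + 1 = 10
10 = (2,2)_4 → 2³ + 2³ = 8 + 8 = 16
16 = (1,0,0)_4 → 1³ + 0³ + 0³ = 1 + 0 + 0 = 1  — reached 1.

base-4 3-happy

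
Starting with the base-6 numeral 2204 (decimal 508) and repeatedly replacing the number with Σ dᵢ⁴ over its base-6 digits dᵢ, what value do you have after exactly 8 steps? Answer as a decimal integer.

258

508 = (2,2,0,4)_6 → 2⁴ + 2⁴ + 0⁴ + 4⁴ = 16 + 16 + 0 + 256 = 288
288 = (1,2,0,0)_6 → 1⁴ + 2⁴ + 0⁴ + 0⁴ = 1 + 16 + 0 + 0 = 17
17 = (2,5)_6 → 2⁴ + 5⁴ = 16 + 625 = 641
641 = (2,5,4,5)_6 → 2⁴ + 5⁴ + 4⁴ + 5⁴ = 16 + 625 + 256 + 625 = 1522
1522 = (1,1,0,1,4)_6 → 1⁴ + 1⁴ + 0⁴ + 1⁴ + 4⁴ = 1 + 1 + 0 + 1 + 256 = 259
259 = (1,1,1,1)_6 → 1⁴ + 1⁴ + 1⁴ + 1⁴ = 1 + 1 + 1 + 1 = 4
4 = (4)_6 → 4⁴ = 256
256 = (1,1,0,4)_6 → 1⁴ + 1⁴ + 0⁴ + 4⁴ = 1 + 1 + 0 + 256 = 258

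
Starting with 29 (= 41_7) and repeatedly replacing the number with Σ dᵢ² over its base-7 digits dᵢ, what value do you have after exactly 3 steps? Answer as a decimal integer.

37

29 = (4,1)_7 → 4² + 1² = 16 + 1 = 17
17 = (2,3)_7 → 2² + 3² = 4 + 9 = 13
13 = (1,6)_7 → 1² + 6² = 1 + 36 = 37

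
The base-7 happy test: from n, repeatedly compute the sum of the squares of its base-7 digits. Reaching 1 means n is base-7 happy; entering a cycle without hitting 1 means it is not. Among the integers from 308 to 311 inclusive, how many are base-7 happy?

308: 308 → 40 → 50 → 2 → 4 → 16 → 8 → 2  (repeats 2)
309: 309 → 41 → 61 → 27 → 45 → 45  (repeats 45)
310: 310 → 44 → 40 → 50 → 2 → 4 → 16 → 8 → 2  (repeats 2)
311: 311 → 49 → 1  (reaches 1)
base-7 happy: 311

1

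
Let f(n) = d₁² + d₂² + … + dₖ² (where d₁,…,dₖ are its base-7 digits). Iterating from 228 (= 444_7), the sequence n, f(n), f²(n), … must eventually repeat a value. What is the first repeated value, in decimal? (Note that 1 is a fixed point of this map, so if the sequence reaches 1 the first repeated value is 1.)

228 = (4,4,4)_7 → 4² + 4² + 4² = 16 + 16 + 16 = 48
48 = (6,6)_7 → 6² + 6² = 36 + 36 = 72
72 = (1,3,2)_7 → 1² + 3² + 2² = 1 + 9 + 4 = 14
14 = (2,0)_7 → 2² + 0² = 4 + 0 = 4
4 = (4)_7 → 4² = 16
16 = (2,2)_7 → 2² + 2² = 4 + 4 = 8
8 = (1,1)_7 → 1² + 1² = 1 + 1 = 2
2 = (2)_7 → 2² = 4  — 4 already appeared earlier.

4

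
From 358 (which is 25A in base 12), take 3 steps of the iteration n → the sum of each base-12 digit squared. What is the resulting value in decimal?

11

358 = (2,5,10)_12 → 2² + 5² + 10² = 129
129 = (10,9)_12 → 10² + 9² = 181
181 = (1,3,1)_12 → 1² + 3² + 1² = 11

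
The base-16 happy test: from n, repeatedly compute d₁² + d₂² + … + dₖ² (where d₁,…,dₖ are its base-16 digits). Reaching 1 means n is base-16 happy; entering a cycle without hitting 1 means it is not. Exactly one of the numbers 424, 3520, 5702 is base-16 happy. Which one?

424: 424 → 165 → 125 → 218 → 269 → 170 → 200 → 208 → 169 → 181 → 146 → 85 → 50 → 13 → 169  — repeats 169 (not base-16 happy)
3520: 3520 → 313 → 91 → 146 → 85 → 50 → 13 → 169 → 181 → 146  — repeats 146 (not base-16 happy)
5702: 5702 → 89 → 106 → 136 → 128 → 64 → 16 → 1  — reaches 1 (base-16 happy)

5702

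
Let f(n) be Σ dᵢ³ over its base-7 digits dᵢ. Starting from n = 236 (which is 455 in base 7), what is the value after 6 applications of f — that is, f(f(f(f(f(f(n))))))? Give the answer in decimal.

218

236 = (4,5,5)_7 → 4³ + 5³ + 5³ = 314
314 = (6,2,6)_7 → 6³ + 2³ + 6³ = 440
440 = (1,1,6,6)_7 → 1³ + 1³ + 6³ + 6³ = 434
434 = (1,1,6,0)_7 → 1³ + 1³ + 6³ + 0³ = 218
218 = (4,3,1)_7 → 4³ + 3³ + 1³ = 92
92 = (1,6,1)_7 → 1³ + 6³ + 1³ = 218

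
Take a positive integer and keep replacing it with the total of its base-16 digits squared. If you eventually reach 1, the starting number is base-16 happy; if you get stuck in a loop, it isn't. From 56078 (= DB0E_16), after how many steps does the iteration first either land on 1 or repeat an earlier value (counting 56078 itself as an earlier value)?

56078 = (13,11,0,14)_16 → 13² + 11² + 0² + 14² = 486
486 = (1,14,6)_16 → 1² + 14² + 6² = 233
233 = (14,9)_16 → 14² + 9² = 277
277 = (1,1,5)_16 → 1² + 1² + 5² = 27
27 = (1,11)_16 → 1² + 11² = 122
122 = (7,10)_16 → 7² + 10² = 149
149 = (9,5)_16 → 9² + 5² = 106
106 = (6,10)_16 → 6² + 10² = 136
136 = (8,8)_16 → 8² + 8² = 128
128 = (8,0)_16 → 8² + 0² = 64
64 = (4,0)_16 → 4² + 0² = 16
16 = (1,0)_16 → 1² + 0² = 1  — reached 1.
That took 12 steps.

12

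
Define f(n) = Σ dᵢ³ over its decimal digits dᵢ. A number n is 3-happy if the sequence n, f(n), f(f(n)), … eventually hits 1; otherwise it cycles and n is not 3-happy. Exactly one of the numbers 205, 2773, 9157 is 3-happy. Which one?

9157

205: 205 → 133 → 55 → 250 → 133  — repeats 133 (not 3-happy)
2773: 2773 → 721 → 352 → 160 → 217 → 352  — repeats 352 (not 3-happy)
9157: 9157 → 1198 → 1243 → 100 → 1  — reaches 1 (3-happy)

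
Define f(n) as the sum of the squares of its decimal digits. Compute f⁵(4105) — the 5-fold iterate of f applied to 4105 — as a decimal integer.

37

4105 → 4² + 1² + 0² + 5² = 16 + 1 + 0 + 25 = 42
42 → 4² + 2² = 16 + 4 = 20
20 → 2² + 0² = 4 + 0 = 4
4 → 4² = 16
16 → 1² + 6² = 1 + 36 = 37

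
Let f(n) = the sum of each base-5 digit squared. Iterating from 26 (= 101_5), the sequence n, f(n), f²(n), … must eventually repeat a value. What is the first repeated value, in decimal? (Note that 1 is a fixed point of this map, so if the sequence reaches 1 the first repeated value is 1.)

26 = (1,0,1)_5 → 1² + 0² + 1² = 2
2 = (2)_5 → 2² = 4
4 = (4)_5 → 4² = 16
16 = (3,1)_5 → 3² + 1² = 10
10 = (2,0)_5 → 2² + 0² = 4  — 4 already appeared earlier.

4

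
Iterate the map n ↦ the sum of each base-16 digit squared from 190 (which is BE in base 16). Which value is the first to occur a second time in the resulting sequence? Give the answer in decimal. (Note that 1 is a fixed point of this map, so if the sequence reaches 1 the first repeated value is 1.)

1

190 = (11,14)_16 → 11² + 14² = 121 + 196 = 317
317 = (1,3,13)_16 → 1² + 3² + 13² = 1 + 9 + 169 = 179
179 = (11,3)_16 → 11² + 3² = 121 + 9 = 130
130 = (8,2)_16 → 8² + 2² = 64 + 4 = 68
68 = (4,4)_16 → 4² + 4² = 16 + 16 = 32
32 = (2,0)_16 → 2² + 0² = 4 + 0 = 4
4 = (4)_16 → 4² = 16
16 = (1,0)_16 → 1² + 0² = 1 + 0 = 1  — reached the fixed point 1.
1 → 1, so 1 is the first repeated value.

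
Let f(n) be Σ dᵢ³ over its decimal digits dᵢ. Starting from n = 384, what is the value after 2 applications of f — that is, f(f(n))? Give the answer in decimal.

243

384 → 603
603 → 243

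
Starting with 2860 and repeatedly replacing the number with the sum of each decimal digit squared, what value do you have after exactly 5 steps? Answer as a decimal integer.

2860 → 2² + 8² + 6² + 0² = 104
104 → 1² + 0² + 4² = 17
17 → 1² + 7² = 50
50 → 5² + 0² = 25
25 → 2² + 5² = 29

29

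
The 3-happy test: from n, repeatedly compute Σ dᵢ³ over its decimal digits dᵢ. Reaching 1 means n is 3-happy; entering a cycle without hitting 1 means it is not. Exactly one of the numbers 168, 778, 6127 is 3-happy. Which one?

778

168: 168 → 729 → 1080 → 513 → 153 → 153  — repeats 153 (not 3-happy)
778: 778 → 1198 → 1243 → 100 → 1  — reaches 1 (3-happy)
6127: 6127 → 568 → 853 → 664 → 496 → 1009 → 730 → 370 → 370  — repeats 370 (not 3-happy)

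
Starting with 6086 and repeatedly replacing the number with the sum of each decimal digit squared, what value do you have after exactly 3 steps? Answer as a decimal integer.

52

6086 → 6² + 0² + 8² + 6² = 36 + 0 + 64 + 36 = 136
136 → 1² + 3² + 6² = 1 + 9 + 36 = 46
46 → 4² + 6² = 16 + 36 = 52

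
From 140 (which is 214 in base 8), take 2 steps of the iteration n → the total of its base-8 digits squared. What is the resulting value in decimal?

29

140 = (2,1,4)_8 → 2² + 1² + 4² = 21
21 = (2,5)_8 → 2² + 5² = 29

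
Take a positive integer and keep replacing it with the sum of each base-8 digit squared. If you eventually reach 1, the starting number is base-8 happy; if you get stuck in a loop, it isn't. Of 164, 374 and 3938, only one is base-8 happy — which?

374

164: 164 → 36 → 32 → 16 → 4 → 16  — repeats 16 (not base-8 happy)
374: 374 → 97 → 18 → 8 → 1  — reaches 1 (base-8 happy)
3938: 3938 → 94 → 46 → 61 → 74 → 6 → 36 → 32 → 16 → 4 → 16  — repeats 16 (not base-8 happy)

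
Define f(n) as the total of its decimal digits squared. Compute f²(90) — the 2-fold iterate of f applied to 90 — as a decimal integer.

90 → 9² + 0² = 81
81 → 8² + 1² = 65

65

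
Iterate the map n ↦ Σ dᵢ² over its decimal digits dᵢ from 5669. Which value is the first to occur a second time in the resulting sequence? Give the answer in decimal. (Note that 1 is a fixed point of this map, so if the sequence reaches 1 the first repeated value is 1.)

5669 → 178
178 → 114
114 → 18
18 → 65
65 → 61
61 → 37
37 → 58
58 → 89
89 → 145
145 → 42
42 → 20
20 → 4
4 → 16
16 → 37  — 37 already appeared earlier.

37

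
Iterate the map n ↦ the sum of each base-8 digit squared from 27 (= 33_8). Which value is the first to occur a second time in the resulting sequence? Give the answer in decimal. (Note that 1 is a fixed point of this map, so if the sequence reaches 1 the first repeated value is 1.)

27 = (3,3)_8 → 3² + 3² = 18
18 = (2,2)_8 → 2² + 2² = 8
8 = (1,0)_8 → 1² + 0² = 1  — reached the fixed point 1.
1 → 1, so 1 is the first repeated value.

1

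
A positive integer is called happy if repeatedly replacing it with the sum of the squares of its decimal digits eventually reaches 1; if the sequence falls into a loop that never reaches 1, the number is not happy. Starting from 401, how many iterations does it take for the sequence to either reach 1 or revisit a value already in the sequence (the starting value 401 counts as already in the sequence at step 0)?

401 → 4² + 0² + 1² = 17
17 → 1² + 7² = 50
50 → 5² + 0² = 25
25 → 2² + 5² = 29
29 → 2² + 9² = 85
85 → 8² + 5² = 89
89 → 8² + 9² = 145
145 → 1² + 4² + 5² = 42
42 → 4² + 2² = 20
20 → 2² + 0² = 4
4 → 4² = 16
16 → 1² + 6² = 37
37 → 3² + 7² = 58
58 → 5² + 8² = 89  — 89 repeats.
That took 14 steps.

14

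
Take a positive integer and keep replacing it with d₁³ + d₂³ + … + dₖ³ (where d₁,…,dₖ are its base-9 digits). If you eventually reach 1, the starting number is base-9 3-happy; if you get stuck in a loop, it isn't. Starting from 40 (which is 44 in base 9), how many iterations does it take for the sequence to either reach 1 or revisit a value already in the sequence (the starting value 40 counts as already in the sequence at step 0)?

12

40 = (4,4)_9 → 4³ + 4³ = 128
128 = (1,5,2)_9 → 1³ + 5³ + 2³ = 134
134 = (1,5,8)_9 → 1³ + 5³ + 8³ = 638
638 = (7,7,8)_9 → 7³ + 7³ + 8³ = 1198
1198 = (1,5,7,1)_9 → 1³ + 5³ + 7³ + 1³ = 470
470 = (5,7,2)_9 → 5³ + 7³ + 2³ = 476
476 = (5,7,8)_9 → 5³ + 7³ + 8³ = 980
980 = (1,3,0,8)_9 → 1³ + 3³ + 0³ + 8³ = 540
540 = (6,6,0)_9 → 6³ + 6³ + 0³ = 432
432 = (5,3,0)_9 → 5³ + 3³ + 0³ = 152
152 = (1,7,8)_9 → 1³ + 7³ + 8³ = 856
856 = (1,1,5,1)_9 → 1³ + 1³ + 5³ + 1³ = 128  — 128 repeats.
That took 12 steps.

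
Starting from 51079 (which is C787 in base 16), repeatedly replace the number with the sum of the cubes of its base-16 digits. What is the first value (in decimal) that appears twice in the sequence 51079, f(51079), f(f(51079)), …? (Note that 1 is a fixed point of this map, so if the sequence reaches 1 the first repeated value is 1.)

2926

51079 = (12,7,8,7)_16 → 2926
2926 = (11,6,14)_16 → 4291
4291 = (1,0,12,3)_16 → 1756
1756 = (6,13,12)_16 → 4141
4141 = (1,0,2,13)_16 → 2206
2206 = (8,9,14)_16 → 3985
3985 = (15,9,1)_16 → 4105
4105 = (1,0,0,9)_16 → 730
730 = (2,13,10)_16 → 3205
3205 = (12,8,5)_16 → 2365
2365 = (9,3,13)_16 → 2953
2953 = (11,8,9)_16 → 2572
2572 = (10,0,12)_16 → 2728
2728 = (10,10,8)_16 → 2512
2512 = (9,13,0)_16 → 2926  — 2926 already appeared earlier.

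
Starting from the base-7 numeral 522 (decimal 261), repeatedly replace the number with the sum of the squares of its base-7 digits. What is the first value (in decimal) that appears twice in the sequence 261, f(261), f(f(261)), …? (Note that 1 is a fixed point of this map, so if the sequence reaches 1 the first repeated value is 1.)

261 = (5,2,2)_7 → 5² + 2² + 2² = 25 + 4 + 4 = 33
33 = (4,5)_7 → 4² + 5² = 16 + 25 = 41
41 = (5,6)_7 → 5² + 6² = 25 + 36 = 61
61 = (1,1,5)_7 → 1² + 1² + 5² = 1 + 1 + 25 = 27
27 = (3,6)_7 → 3² + 6² = 9 + 36 = 45
45 = (6,3)_7 → 6² + 3² = 36 + 9 = 45  — 45 already appeared earlier.

45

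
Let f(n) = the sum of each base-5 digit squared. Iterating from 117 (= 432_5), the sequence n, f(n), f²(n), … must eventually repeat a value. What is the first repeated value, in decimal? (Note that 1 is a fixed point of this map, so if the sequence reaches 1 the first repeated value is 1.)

13

117 = (4,3,2)_5 → 4² + 3² + 2² = 29
29 = (1,0,4)_5 → 1² + 0² + 4² = 17
17 = (3,2)_5 → 3² + 2² = 13
13 = (2,3)_5 → 2² + 3² = 13  — 13 already appeared earlier.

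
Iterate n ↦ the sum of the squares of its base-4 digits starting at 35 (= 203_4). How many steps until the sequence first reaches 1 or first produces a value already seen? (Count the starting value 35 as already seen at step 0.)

5

35 = (2,0,3)_4 → 2² + 0² + 3² = 13
13 = (3,1)_4 → 3² + 1² = 10
10 = (2,2)_4 → 2² + 2² = 8
8 = (2,0)_4 → 2² + 0² = 4
4 = (1,0)_4 → 1² + 0² = 1  — reached 1.
That took 5 steps.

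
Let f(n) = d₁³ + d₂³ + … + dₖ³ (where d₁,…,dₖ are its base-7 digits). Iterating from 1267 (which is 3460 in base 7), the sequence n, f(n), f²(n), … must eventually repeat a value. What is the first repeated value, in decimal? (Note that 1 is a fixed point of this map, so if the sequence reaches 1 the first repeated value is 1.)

1267 = (3,4,6,0)_7 → 3³ + 4³ + 6³ + 0³ = 27 + 64 + 216 + 0 = 307
307 = (6,1,6)_7 → 6³ + 1³ + 6³ = 216 + 1 + 216 = 433
433 = (1,1,5,6)_7 → 1³ + 1³ + 5³ + 6³ = 1 + 1 + 125 + 216 = 343
343 = (1,0,0,0)_7 → 1³ + 0³ + 0³ + 0³ = 1 + 0 + 0 + 0 = 1  — reached the fixed point 1.
1 → 1, so 1 is the first repeated value.

1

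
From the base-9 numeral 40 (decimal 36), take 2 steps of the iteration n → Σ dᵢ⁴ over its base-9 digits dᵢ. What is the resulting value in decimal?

338

36 = (4,0)_9 → 4⁴ + 0⁴ = 256
256 = (3,1,4)_9 → 3⁴ + 1⁴ + 4⁴ = 338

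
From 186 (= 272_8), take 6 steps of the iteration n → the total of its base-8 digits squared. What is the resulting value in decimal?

186 = (2,7,2)_8 → 2² + 7² + 2² = 4 + 49 + 4 = 57
57 = (7,1)_8 → 7² + 1² = 49 + 1 = 50
50 = (6,2)_8 → 6² + 2² = 36 + 4 = 40
40 = (5,0)_8 → 5² + 0² = 25 + 0 = 25
25 = (3,1)_8 → 3² + 1² = 9 + 1 = 10
10 = (1,2)_8 → 1² + 2² = 1 + 4 = 5

5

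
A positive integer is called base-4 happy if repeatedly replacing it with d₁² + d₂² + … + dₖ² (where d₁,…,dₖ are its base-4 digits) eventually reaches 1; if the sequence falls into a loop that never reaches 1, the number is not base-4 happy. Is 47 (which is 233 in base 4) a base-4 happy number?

47 = (2,3,3)_4 → 2² + 3² + 3² = 22
22 = (1,1,2)_4 → 1² + 1² + 2² = 6
6 = (1,2)_4 → 1² + 2² = 5
5 = (1,1)_4 → 1² + 1² = 2
2 = (2)_4 → 2² = 4
4 = (1,0)_4 → 1² + 0² = 1  — reached 1.

base-4 happy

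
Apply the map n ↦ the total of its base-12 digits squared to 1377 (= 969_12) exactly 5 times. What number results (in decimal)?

1377 = (9,6,9)_12 → 198
198 = (1,4,6)_12 → 53
53 = (4,5)_12 → 41
41 = (3,5)_12 → 34
34 = (2,10)_12 → 104

104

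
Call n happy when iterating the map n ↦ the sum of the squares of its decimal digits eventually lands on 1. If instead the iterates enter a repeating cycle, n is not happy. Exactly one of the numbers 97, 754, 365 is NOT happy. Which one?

97: 97 → 130 → 10 → 1  — reaches 1 (happy)
754: 754 → 90 → 81 → 65 → 61 → 37 → 58 → 89 → 145 → 42 → 20 → 4 → 16 → 37  — repeats 37 (not happy)
365: 365 → 70 → 49 → 97 → 130 → 10 → 1  — reaches 1 (happy)

754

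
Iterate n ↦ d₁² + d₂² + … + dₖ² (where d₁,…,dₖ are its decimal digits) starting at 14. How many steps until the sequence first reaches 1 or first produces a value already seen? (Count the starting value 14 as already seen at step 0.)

14 → 1² + 4² = 17
17 → 1² + 7² = 50
50 → 5² + 0² = 25
25 → 2² + 5² = 29
29 → 2² + 9² = 85
85 → 8² + 5² = 89
89 → 8² + 9² = 145
145 → 1² + 4² + 5² = 42
42 → 4² + 2² = 20
20 → 2² + 0² = 4
4 → 4² = 16
16 → 1² + 6² = 37
37 → 3² + 7² = 58
58 → 5² + 8² = 89  — 89 repeats.
That took 14 steps.

14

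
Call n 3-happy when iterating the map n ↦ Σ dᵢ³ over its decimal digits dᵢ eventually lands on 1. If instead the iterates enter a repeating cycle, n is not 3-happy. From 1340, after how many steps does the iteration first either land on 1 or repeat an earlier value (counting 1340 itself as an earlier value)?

1340 → 1³ + 3³ + 4³ + 0³ = 92
92 → 9³ + 2³ = 737
737 → 7³ + 3³ + 7³ = 713
713 → 7³ + 1³ + 3³ = 371
371 → 3³ + 7³ + 1³ = 371  — 371 repeats.
That took 5 steps.

5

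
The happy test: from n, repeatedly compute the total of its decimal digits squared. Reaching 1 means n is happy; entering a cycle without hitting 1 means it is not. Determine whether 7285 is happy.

7285 → 7² + 2² + 8² + 5² = 49 + 4 + 64 + 25 = 142
142 → 1² + 4² + 2² = 1 + 16 + 4 = 21
21 → 2² + 1² = 4 + 1 = 5
5 → 5² = 25
25 → 2² + 5² = 4 + 25 = 29
29 → 2² + 9² = 4 + 81 = 85
85 → 8² + 5² = 64 + 25 = 89
89 → 8² + 9² = 64 + 81 = 145
145 → 1² + 4² + 5² = 1 + 16 + 25 = 42
42 → 4² + 2² = 16 + 4 = 20
20 → 2² + 0² = 4 + 0 = 4
4 → 4² = 16
16 → 1² + 6² = 1 + 36 = 37
37 → 3² + 7² = 9 + 49 = 58
58 → 5² + 8² = 25 + 64 = 89  — 89 already seen; the sequence cycles without reaching 1.

not happy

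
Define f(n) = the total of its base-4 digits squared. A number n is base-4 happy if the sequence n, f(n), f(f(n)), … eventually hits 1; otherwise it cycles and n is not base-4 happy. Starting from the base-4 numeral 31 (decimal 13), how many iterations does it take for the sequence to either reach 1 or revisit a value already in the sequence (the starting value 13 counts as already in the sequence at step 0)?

4

13 = (3,1)_4 → 3² + 1² = 9 + 1 = 10
10 = (2,2)_4 → 2² + 2² = 4 + 4 = 8
8 = (2,0)_4 → 2² + 0² = 4 + 0 = 4
4 = (1,0)_4 → 1² + 0² = 1 + 0 = 1  — reached 1.
That took 4 steps.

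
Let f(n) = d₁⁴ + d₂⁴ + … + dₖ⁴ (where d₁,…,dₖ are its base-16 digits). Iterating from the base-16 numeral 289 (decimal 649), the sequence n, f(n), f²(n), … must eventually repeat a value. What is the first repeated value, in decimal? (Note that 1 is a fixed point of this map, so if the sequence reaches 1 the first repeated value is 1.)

47314

649 = (2,8,9)_16 → 2⁴ + 8⁴ + 9⁴ = 10673
10673 = (2,9,11,1)_16 → 2⁴ + 9⁴ + 11⁴ + 1⁴ = 21219
21219 = (5,2,14,3)_16 → 5⁴ + 2⁴ + 14⁴ + 3⁴ = 39138
39138 = (9,8,14,2)_16 → 9⁴ + 8⁴ + 14⁴ + 2⁴ = 49089
49089 = (11,15,12,1)_16 → 11⁴ + 15⁴ + 12⁴ + 1⁴ = 86003
86003 = (1,4,15,15,3)_16 → 1⁴ + 4⁴ + 15⁴ + 15⁴ + 3⁴ = 101588
101588 = (1,8,12,13,4)_16 → 1⁴ + 8⁴ + 12⁴ + 13⁴ + 4⁴ = 53650
53650 = (13,1,9,2)_16 → 13⁴ + 1⁴ + 9⁴ + 2⁴ = 35139
35139 = (8,9,4,3)_16 → 8⁴ + 9⁴ + 4⁴ + 3⁴ = 10994
10994 = (2,10,15,2)_16 → 2⁴ + 10⁴ + 15⁴ + 2⁴ = 60657
60657 = (14,12,15,1)_16 → 14⁴ + 12⁴ + 15⁴ + 1⁴ = 109778
109778 = (1,10,12,13,2)_16 → 1⁴ + 10⁴ + 12⁴ + 13⁴ + 2⁴ = 59314
59314 = (14,7,11,2)_16 → 14⁴ + 7⁴ + 11⁴ + 2⁴ = 55474
55474 = (13,8,11,2)_16 → 13⁴ + 8⁴ + 11⁴ + 2⁴ = 47314
47314 = (11,8,13,2)_16 → 11⁴ + 8⁴ + 13⁴ + 2⁴ = 47314  — 47314 already appeared earlier.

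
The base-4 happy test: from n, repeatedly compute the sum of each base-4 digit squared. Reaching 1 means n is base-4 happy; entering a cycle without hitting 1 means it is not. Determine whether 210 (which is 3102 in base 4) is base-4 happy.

210 = (3,1,0,2)_4 → 3² + 1² + 0² + 2² = 14
14 = (3,2)_4 → 3² + 2² = 13
13 = (3,1)_4 → 3² + 1² = 10
10 = (2,2)_4 → 2² + 2² = 8
8 = (2,0)_4 → 2² + 0² = 4
4 = (1,0)_4 → 1² + 0² = 1  — reached 1.

base-4 happy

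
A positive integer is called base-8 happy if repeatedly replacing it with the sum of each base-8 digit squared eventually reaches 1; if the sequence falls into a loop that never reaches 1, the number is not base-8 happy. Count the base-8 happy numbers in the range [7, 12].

7: 7 → 49 → 37 → 41 → 26 → 13 → 26  — not base-8 happy
8: 8 → 1  — base-8 happy
9: 9 → 2 → 4 → 16 → 4  — not base-8 happy
10: 10 → 5 → 25 → 10  — not base-8 happy
11: 11 → 10 → 5 → 25 → 10  — not base-8 happy
12: 12 → 17 → 5 → 25 → 10 → 5  — not base-8 happy
base-8 happy: 8

1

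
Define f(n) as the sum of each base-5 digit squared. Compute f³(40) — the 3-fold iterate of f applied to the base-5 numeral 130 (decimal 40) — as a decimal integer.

40 = (1,3,0)_5 → 1² + 3² + 0² = 10
10 = (2,0)_5 → 2² + 0² = 4
4 = (4)_5 → 4² = 16

16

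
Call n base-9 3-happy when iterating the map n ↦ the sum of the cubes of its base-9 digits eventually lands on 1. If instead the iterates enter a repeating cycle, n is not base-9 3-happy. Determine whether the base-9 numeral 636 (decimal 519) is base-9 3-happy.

base-9 3-happy

519 = (6,3,6)_9 → 6³ + 3³ + 6³ = 459
459 = (5,6,0)_9 → 5³ + 6³ + 0³ = 341
341 = (4,1,8)_9 → 4³ + 1³ + 8³ = 577
577 = (7,1,1)_9 → 7³ + 1³ + 1³ = 345
345 = (4,2,3)_9 → 4³ + 2³ + 3³ = 99
99 = (1,2,0)_9 → 1³ + 2³ + 0³ = 9
9 = (1,0)_9 → 1³ + 0³ = 1  — reached 1.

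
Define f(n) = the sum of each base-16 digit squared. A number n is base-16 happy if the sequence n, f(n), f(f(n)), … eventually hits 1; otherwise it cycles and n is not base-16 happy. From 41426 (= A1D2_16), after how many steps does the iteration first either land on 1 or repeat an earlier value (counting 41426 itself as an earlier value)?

9

41426 = (10,1,13,2)_16 → 10² + 1² + 13² + 2² = 100 + 1 + 169 + 4 = 274
274 = (1,1,2)_16 → 1² + 1² + 2² = 1 + 1 + 4 = 6
6 = (6)_16 → 6² = 36
36 = (2,4)_16 → 2² + 4² = 4 + 16 = 20
20 = (1,4)_16 → 1² + 4² = 1 + 16 = 17
17 = (1,1)_16 → 1² + 1² = 1 + 1 = 2
2 = (2)_16 → 2² = 4
4 = (4)_16 → 4² = 16
16 = (1,0)_16 → 1² + 0² = 1 + 0 = 1  — reached 1.
That took 9 steps.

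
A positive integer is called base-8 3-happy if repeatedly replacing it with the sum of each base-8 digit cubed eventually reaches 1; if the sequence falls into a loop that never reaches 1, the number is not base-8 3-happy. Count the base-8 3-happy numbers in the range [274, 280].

3

274: 274 → 80 → 9 → 2 → 8 → 1  — base-8 3-happy
275: 275 → 99 → 92 → 92  — not base-8 3-happy
276: 276 → 136 → 9 → 2 → 8 → 1  — base-8 3-happy
277: 277 → 197 → 152 → 35 → 91 → 55 → 559 → 469 → 476 → 434 → 440 → 559  — not base-8 3-happy
278: 278 → 288 → 128 → 8 → 1  — base-8 3-happy
279: 279 → 415 → 586 → 11 → 28 → 91 → 55 → 559 → 469 → 476 → 434 → 440 → 559  — not base-8 3-happy
280: 280 → 91 → 55 → 559 → 469 → 476 → 434 → 440 → 559  — not base-8 3-happy
base-8 3-happy: 274, 276, 278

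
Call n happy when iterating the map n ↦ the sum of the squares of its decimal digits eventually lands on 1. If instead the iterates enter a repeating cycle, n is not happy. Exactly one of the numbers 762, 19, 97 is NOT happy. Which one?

762: 762 → 89 → 145 → 42 → 20 → 4 → 16 → 37 → 58 → 89  — repeats 89 (not happy)
19: 19 → 82 → 68 → 100 → 1  — reaches 1 (happy)
97: 97 → 130 → 10 → 1  — reaches 1 (happy)

762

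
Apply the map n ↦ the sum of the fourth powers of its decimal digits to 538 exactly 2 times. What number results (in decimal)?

538 → 4802
4802 → 4368

4368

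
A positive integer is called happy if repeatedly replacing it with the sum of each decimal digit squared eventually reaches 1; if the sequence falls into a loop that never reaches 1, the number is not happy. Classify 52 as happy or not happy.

not happy

52 → 29
29 → 85
85 → 89
89 → 145
145 → 42
42 → 20
20 → 4
4 → 16
16 → 37
37 → 58
58 → 89  — 89 already seen; the sequence cycles without reaching 1.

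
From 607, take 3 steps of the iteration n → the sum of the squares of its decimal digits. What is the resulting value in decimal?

607 → 85
85 → 89
89 → 145

145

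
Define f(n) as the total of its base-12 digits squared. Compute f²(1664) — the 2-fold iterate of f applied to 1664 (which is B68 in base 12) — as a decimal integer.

62

1664 = (11,6,8)_12 → 11² + 6² + 8² = 121 + 36 + 64 = 221
221 = (1,6,5)_12 → 1² + 6² + 5² = 1 + 36 + 25 = 62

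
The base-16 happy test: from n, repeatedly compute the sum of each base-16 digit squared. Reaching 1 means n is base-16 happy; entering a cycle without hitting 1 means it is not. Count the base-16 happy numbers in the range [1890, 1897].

1890: 1890 → 89 → 106 → 136 → 128 → 64 → 16 → 1  (reaches 1)
1891: 1891 → 94 → 221 → 338 → 30 → 197 → 169 → 181 → 146 → 85 → 50 → 13 → 169  (repeats 169)
1892: 1892 → 101 → 61 → 178 → 125 → 218 → 269 → 170 → 200 → 208 → 169 → 181 → 146 → 85 → 50 → 13 → 169  (repeats 169)
1893: 1893 → 110 → 232 → 260 → 17 → 2 → 4 → 16 → 1  (reaches 1)
1894: 1894 → 121 → 130 → 68 → 32 → 4 → 16 → 1  (reaches 1)
1895: 1895 → 134 → 100 → 52 → 25 → 82 → 29 → 170 → 200 → 208 → 169 → 181 → 146 → 85 → 50 → 13 → 169  (repeats 169)
1896: 1896 → 149 → 106 → 136 → 128 → 64 → 16 → 1  (reaches 1)
1897: 1897 → 166 → 136 → 128 → 64 → 16 → 1  (reaches 1)
base-16 happy: 1890, 1893, 1894, 1896, 1897

5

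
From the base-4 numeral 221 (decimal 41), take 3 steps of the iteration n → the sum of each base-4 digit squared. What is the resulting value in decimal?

2

41 = (2,2,1)_4 → 2² + 2² + 1² = 9
9 = (2,1)_4 → 2² + 1² = 5
5 = (1,1)_4 → 1² + 1² = 2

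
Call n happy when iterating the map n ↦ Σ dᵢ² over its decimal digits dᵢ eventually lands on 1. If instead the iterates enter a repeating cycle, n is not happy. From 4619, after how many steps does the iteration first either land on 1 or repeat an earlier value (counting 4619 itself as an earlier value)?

4619 → 4² + 6² + 1² + 9² = 16 + 36 + 1 + 81 = 134
134 → 1² + 3² + 4² = 1 + 9 + 16 = 26
26 → 2² + 6² = 4 + 36 = 40
40 → 4² + 0² = 16 + 0 = 16
16 → 1² + 6² = 1 + 36 = 37
37 → 3² + 7² = 9 + 49 = 58
58 → 5² + 8² = 25 + 64 = 89
89 → 8² + 9² = 64 + 81 = 145
145 → 1² + 4² + 5² = 1 + 16 + 25 = 42
42 → 4² + 2² = 16 + 4 = 20
20 → 2² + 0² = 4 + 0 = 4
4 → 4² = 16  — 16 repeats.
That took 12 steps.

12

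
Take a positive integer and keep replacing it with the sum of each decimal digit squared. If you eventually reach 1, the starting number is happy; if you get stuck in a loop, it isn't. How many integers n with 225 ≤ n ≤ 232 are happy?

2

225: 225 → 33 → 18 → 65 → 61 → 37 → 58 → 89 → 145 → 42 → 20 → 4 → 16 → 37  — not happy
226: 226 → 44 → 32 → 13 → 10 → 1  — happy
227: 227 → 57 → 74 → 65 → 61 → 37 → 58 → 89 → 145 → 42 → 20 → 4 → 16 → 37  — not happy
228: 228 → 72 → 53 → 34 → 25 → 29 → 85 → 89 → 145 → 42 → 20 → 4 → 16 → 37 → 58 → 89  — not happy
229: 229 → 89 → 145 → 42 → 20 → 4 → 16 → 37 → 58 → 89  — not happy
230: 230 → 13 → 10 → 1  — happy
231: 231 → 14 → 17 → 50 → 25 → 29 → 85 → 89 → 145 → 42 → 20 → 4 → 16 → 37 → 58 → 89  — not happy
232: 232 → 17 → 50 → 25 → 29 → 85 → 89 → 145 → 42 → 20 → 4 → 16 → 37 → 58 → 89  — not happy
happy: 226, 230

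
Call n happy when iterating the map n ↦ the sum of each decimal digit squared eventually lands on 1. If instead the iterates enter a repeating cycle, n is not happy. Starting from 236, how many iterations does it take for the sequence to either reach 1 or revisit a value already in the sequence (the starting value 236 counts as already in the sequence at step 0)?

5

236 → 2² + 3² + 6² = 49
49 → 4² + 9² = 97
97 → 9² + 7² = 130
130 → 1² + 3² + 0² = 10
10 → 1² + 0² = 1  — reached 1.
That took 5 steps.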